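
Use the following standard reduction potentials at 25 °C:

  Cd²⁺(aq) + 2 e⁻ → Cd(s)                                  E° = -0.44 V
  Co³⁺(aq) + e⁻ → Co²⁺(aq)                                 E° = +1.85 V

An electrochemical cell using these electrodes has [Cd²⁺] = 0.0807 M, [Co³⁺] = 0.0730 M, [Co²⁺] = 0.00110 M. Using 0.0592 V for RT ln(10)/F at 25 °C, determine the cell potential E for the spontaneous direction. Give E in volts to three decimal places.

Co³⁺/Co²⁺ is the cathode (higher E°), Cd²⁺/Cd the anode: E°cell = +1.85 − (-0.44) = +2.29 V, n = 2.
Overall: 2 Co³⁺(aq) + Cd(s) → 2 Co²⁺(aq) + Cd²⁺(aq)
Q = [Co²⁺]^2·[Cd²⁺] / ([Co³⁺]^2); log Q = -4.737.
E = E° − (0.0592/n) log Q = +2.29 − (0.0592/2)(-4.737) = +2.430 V.

+2.430 V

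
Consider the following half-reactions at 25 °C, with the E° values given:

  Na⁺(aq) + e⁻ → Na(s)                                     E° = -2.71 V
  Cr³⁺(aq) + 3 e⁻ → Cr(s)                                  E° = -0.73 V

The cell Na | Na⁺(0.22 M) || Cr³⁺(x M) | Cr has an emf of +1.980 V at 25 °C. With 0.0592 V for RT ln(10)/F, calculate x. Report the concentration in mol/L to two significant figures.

Cr³⁺/Cr is the cathode, Na⁺/Na the anode: E°cell = +1.98 V, n = 3.
Overall reaction: Cr³⁺(aq) + 3 Na(s) → Cr(s) + 3 Na⁺(aq); Q = [Na⁺]^3/[Cr³⁺]^1.
From E = E° − (0.0592/n) log Q: log Q = (E° − E)·n/0.0592 = (+1.98 − (+1.980))·3/0.0592 = 0.0000.
So 1·log[Cr³⁺] = 3·log(0.22) − log Q = -1.9727 − (0.0000) = -1.9727; [Cr³⁺] = 10^(-1.9727) ≈ 0.011 M.

0.011 M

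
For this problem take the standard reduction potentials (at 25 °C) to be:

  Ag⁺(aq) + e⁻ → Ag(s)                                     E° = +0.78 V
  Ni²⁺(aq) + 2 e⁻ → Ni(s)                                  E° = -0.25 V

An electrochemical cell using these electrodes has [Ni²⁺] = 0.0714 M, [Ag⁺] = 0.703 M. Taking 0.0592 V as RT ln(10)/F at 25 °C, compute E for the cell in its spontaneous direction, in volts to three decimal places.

+1.055 V

Ag⁺/Ag is the cathode (higher E°), Ni²⁺/Ni the anode: E°cell = +0.78 − (-0.25) = +1.03 V, n = 2.
Overall: 2 Ag⁺(aq) + Ni(s) → 2 Ag(s) + Ni²⁺(aq)
Q = [Ni²⁺] / ([Ag⁺]^2); log Q = -0.840.
E = E° − (0.0592/n) log Q = +1.03 − (0.0592/2)(-0.840) = +1.055 V.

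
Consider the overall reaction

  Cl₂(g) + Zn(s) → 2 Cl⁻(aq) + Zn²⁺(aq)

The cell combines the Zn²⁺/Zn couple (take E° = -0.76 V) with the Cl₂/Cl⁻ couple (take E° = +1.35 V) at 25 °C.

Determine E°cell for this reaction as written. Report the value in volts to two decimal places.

The Cl₂/Cl⁻ couple has the higher reduction potential, so it is the cathode; Zn²⁺/Zn is oxidised at the anode.
E°cell = E°(cathode) − E°(anode) = (+1.35) − (-0.76) = +2.11 V.

+2.11 V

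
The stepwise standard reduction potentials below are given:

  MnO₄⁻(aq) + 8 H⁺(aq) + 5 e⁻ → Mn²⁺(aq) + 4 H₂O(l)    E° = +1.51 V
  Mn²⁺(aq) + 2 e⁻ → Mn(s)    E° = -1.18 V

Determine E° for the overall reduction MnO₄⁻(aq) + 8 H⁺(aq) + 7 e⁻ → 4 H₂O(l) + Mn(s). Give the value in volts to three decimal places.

Adding the free-energy changes (−nFE°) of the two steps gives −n₃FE°₃ = −n₁FE°₁ − n₂FE°₂.
E°₃ = (5×+1.51 + 2×-1.18) / 7 = (+5.190) / 7 = +0.741 V.

+0.741 V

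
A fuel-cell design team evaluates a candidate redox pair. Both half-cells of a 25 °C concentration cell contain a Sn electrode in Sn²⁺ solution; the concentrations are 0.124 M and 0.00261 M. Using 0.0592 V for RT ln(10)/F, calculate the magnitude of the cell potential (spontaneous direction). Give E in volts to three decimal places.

For a concentration cell E°cell = 0. The 0.124 M side is the cathode (reduction is favoured where [Sn²⁺] is higher).
With n = 2, E = −(0.0592/2) log([Sn²⁺]ₐₙ/[Sn²⁺]꜀ₐₜ) = −(0.0592/2) log(0.00261/0.124) = −(0.0592/2)(-1.677) = +0.050 V.

+0.050 V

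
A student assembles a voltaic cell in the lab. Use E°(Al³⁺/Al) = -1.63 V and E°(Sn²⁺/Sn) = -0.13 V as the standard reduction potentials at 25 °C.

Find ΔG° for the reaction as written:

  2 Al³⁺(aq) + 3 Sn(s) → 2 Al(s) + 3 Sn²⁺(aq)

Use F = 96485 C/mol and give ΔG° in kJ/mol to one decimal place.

As written, Al³⁺/Al is reduced (cathode) and Sn²⁺/Sn is oxidised (anode), so E°cell = (-1.63) − (-0.13) = -1.50 V.
Balancing electrons gives n = 6.
ΔG° = −nFE° = −(6)(96485)(-1.50) = 868,365 J = +868.4 kJ/mol.

+868.4 kJ/mol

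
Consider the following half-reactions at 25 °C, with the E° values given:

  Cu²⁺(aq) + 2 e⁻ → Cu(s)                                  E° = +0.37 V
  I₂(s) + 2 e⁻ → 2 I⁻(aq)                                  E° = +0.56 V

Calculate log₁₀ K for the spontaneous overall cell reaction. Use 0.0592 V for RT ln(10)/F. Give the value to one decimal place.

Cathode: I₂/I⁻; anode: Cu²⁺/Cu. E°cell = +0.19 V, n = 2.
log K = nE°cell / 0.0592 = (2)(+0.19) / 0.0592 = 6.4.

6.4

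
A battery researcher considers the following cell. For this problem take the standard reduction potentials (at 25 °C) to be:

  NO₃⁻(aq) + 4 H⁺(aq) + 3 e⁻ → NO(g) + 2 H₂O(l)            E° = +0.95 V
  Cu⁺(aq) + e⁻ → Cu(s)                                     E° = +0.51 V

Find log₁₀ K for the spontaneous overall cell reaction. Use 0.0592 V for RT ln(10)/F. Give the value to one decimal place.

22.3

Cathode: NO₃⁻/NO; anode: Cu⁺/Cu. E°cell = +0.44 V, n = 3.
log K = nE°cell / 0.0592 = (3)(+0.44) / 0.0592 = 22.3.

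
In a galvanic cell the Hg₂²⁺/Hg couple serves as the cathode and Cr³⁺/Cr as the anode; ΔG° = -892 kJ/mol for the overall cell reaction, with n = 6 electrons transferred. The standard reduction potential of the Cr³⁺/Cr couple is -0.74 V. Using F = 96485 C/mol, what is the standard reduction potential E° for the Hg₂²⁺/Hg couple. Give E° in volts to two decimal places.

+0.80 V

E°cell = −ΔG°/(nF) = −(-892×10³)/((6)(96485)) = +1.541 V.
Since Hg₂²⁺/Hg is the cathode and Cr³⁺/Cr the anode, E°cell = E°(Hg₂²⁺/Hg) − E°(Cr³⁺/Cr).
So E°(Hg₂²⁺/Hg) = E°cell + E°(Cr³⁺/Cr) = +1.541 + (-0.74) = +0.80 V.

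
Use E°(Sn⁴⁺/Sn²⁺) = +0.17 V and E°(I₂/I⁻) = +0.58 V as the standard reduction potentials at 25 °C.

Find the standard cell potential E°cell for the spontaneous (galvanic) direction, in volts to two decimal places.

+0.41 V

The I₂/I⁻ couple has the higher reduction potential, so it is the cathode; Sn⁴⁺/Sn²⁺ is oxidised at the anode.
E°cell = E°(cathode) − E°(anode) = (+0.58) − (+0.17) = +0.41 V.
Since E°cell > 0, the reaction is spontaneous under standard conditions.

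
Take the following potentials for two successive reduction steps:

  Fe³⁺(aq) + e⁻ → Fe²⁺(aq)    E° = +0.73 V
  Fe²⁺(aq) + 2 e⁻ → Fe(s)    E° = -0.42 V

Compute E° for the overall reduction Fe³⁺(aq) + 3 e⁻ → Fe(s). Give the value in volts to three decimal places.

Adding the free-energy changes (−nFE°) of the two steps gives −n₃FE°₃ = −n₁FE°₁ − n₂FE°₂.
E°₃ = (1×+0.73 + 2×-0.42) / 3 = (-0.110) / 3 = -0.037 V.
Simply averaging or adding the two E° values would be wrong; the electron-weighted sum is required.

-0.037 V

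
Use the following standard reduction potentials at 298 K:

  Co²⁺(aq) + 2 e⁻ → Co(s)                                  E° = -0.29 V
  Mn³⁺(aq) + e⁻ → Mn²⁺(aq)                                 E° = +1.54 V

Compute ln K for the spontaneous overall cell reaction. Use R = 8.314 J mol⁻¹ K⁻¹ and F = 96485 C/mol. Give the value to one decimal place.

142.5

Cathode: Mn³⁺/Mn²⁺; anode: Co²⁺/Co. E°cell = (+1.54) − (-0.29) = +1.83 V, with n = 2.
ΔG° = −nFE° = −RT ln K, so ln K = nFE°/(RT) = (2)(96485)(+1.83) / ((8.314)(298)) = 142.533.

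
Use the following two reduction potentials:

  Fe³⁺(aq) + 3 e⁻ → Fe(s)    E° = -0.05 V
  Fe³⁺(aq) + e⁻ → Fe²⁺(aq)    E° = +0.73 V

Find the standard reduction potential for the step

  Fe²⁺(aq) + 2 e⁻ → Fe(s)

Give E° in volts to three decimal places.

-0.440 V

Sequential free energies add, so n₃E°₃ = n₁E°₁ + n₂E°₂.
With n₃ = 3, and the known step contributing 1×(+0.73) V, the unknown satisfies 2·E° = 3×(-0.05) − 1×(+0.73) = -0.880.
E° = -0.880 / 2 = -0.440 V.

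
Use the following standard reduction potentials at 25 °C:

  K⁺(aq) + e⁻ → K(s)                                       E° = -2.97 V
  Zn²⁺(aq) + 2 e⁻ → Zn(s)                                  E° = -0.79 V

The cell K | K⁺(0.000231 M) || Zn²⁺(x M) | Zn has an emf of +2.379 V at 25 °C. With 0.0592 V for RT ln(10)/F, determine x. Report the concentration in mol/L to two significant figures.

0.28 M

Zn²⁺/Zn is the cathode, K⁺/K the anode: E°cell = +2.18 V, n = 2.
Overall reaction: Zn²⁺(aq) + 2 K(s) → Zn(s) + 2 K⁺(aq); Q = [K⁺]^2/[Zn²⁺]^1.
From E = E° − (0.0592/n) log Q: log Q = (E° − E)·n/0.0592 = (+2.18 − (+2.379))·2/0.0592 = -6.7230.
So 1·log[Zn²⁺] = 2·log(0.000231) − log Q = -7.2728 − (-6.7230) = -0.5498; [Zn²⁺] = 10^(-0.5498) ≈ 0.28 M.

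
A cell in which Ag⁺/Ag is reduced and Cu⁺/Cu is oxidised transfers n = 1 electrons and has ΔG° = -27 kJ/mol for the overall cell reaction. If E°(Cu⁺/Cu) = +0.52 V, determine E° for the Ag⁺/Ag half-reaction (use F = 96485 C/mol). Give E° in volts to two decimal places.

+0.80 V

E°cell = −ΔG°/(nF) = −(-27×10³)/((1)(96485)) = +0.280 V.
Since Ag⁺/Ag is the cathode and Cu⁺/Cu the anode, E°cell = E°(Ag⁺/Ag) − E°(Cu⁺/Cu).
So E°(Ag⁺/Ag) = E°cell + E°(Cu⁺/Cu) = +0.280 + (+0.52) = +0.80 V.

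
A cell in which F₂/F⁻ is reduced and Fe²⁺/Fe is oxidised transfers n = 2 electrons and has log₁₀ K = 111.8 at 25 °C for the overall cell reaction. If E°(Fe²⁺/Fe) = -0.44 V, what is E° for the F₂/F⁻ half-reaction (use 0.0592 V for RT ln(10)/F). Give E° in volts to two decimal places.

E°cell = (0.0592/n)·log K = (0.0592/2)(111.8) = +3.309 V.
Since F₂/F⁻ is the cathode and Fe²⁺/Fe the anode, E°cell = E°(F₂/F⁻) − E°(Fe²⁺/Fe).
So E°(F₂/F⁻) = E°cell + E°(Fe²⁺/Fe) = +3.309 + (-0.44) = +2.87 V.

+2.87 V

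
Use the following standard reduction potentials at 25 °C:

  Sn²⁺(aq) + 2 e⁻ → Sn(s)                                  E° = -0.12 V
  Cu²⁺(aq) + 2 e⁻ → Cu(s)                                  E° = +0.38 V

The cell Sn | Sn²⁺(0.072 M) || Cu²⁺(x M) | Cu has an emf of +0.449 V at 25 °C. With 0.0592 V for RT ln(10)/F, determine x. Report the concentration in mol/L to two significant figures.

Cu²⁺/Cu is the cathode, Sn²⁺/Sn the anode: E°cell = +0.50 V, n = 2.
Overall reaction: Cu²⁺(aq) + Sn(s) → Cu(s) + Sn²⁺(aq); Q = [Sn²⁺]^1/[Cu²⁺]^1.
From E = E° − (0.0592/n) log Q: log Q = (E° − E)·n/0.0592 = (+0.50 − (+0.449))·2/0.0592 = 1.7230.
So 1·log[Cu²⁺] = 1·log(0.072) − log Q = -1.1427 − (1.7230) = -2.8657; [Cu²⁺] = 10^(-2.8657) ≈ 0.0014 M.

0.0014 M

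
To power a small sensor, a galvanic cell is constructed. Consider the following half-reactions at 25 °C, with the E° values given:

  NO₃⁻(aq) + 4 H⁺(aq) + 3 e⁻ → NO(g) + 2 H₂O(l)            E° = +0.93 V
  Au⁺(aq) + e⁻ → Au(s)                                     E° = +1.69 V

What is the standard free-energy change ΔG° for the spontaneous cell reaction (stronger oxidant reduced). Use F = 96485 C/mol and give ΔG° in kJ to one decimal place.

-220.0 kJ

Au⁺/Au (E° = +1.69 V) is the cathode; NO₃⁻/NO (E° = +0.93 V) is the anode, so E°cell = +0.76 V.
Balancing electrons gives n = 3 (lcm of 1 and 3).
ΔG° = −nFE° = −(3)(96485)(+0.76) = -219,986 J = -220.0 kJ.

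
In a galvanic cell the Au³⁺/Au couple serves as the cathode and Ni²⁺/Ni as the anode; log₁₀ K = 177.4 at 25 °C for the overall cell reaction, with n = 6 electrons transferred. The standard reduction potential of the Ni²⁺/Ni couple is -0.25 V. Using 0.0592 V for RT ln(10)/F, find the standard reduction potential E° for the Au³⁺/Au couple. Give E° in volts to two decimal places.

+1.50 V

E°cell = (0.0592/n)·log K = (0.0592/6)(177.4) = +1.750 V.
Since Au³⁺/Au is the cathode and Ni²⁺/Ni the anode, E°cell = E°(Au³⁺/Au) − E°(Ni²⁺/Ni).
So E°(Au³⁺/Au) = E°cell + E°(Ni²⁺/Ni) = +1.750 + (-0.25) = +1.50 V.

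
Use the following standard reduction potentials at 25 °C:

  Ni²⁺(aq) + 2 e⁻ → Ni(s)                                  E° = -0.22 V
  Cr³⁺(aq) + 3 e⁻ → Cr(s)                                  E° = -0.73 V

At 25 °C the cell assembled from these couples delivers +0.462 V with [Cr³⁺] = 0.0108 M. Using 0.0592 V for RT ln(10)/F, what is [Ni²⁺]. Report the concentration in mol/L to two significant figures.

Ni²⁺/Ni is the cathode, Cr³⁺/Cr the anode: E°cell = +0.51 V, n = 6.
Overall reaction: 3 Ni²⁺(aq) + 2 Cr(s) → 3 Ni(s) + 2 Cr³⁺(aq); Q = [Cr³⁺]^2/[Ni²⁺]^3.
From E = E° − (0.0592/n) log Q: log Q = (E° − E)·n/0.0592 = (+0.51 − (+0.462))·6/0.0592 = 4.8649.
So 3·log[Ni²⁺] = 2·log(0.0108) − log Q = -3.9332 − (4.8649) = -8.7981; log[Ni²⁺] = -8.7981 / 3 = -2.9327; [Ni²⁺] = 10^(-2.9327) ≈ 0.0012 M.

0.0012 M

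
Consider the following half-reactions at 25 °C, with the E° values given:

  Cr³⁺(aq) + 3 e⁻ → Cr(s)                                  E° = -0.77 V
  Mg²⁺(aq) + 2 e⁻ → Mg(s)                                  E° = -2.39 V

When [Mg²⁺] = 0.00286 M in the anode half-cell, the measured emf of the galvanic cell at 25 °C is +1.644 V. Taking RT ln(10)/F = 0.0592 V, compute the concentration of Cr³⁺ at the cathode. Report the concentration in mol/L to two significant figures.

Cr³⁺/Cr is the cathode, Mg²⁺/Mg the anode: E°cell = +1.62 V, n = 6.
Overall reaction: 2 Cr³⁺(aq) + 3 Mg(s) → 2 Cr(s) + 3 Mg²⁺(aq); Q = [Mg²⁺]^3/[Cr³⁺]^2.
From E = E° − (0.0592/n) log Q: log Q = (E° − E)·n/0.0592 = (+1.62 − (+1.644))·6/0.0592 = -2.4324.
So 2·log[Cr³⁺] = 3·log(0.00286) − log Q = -7.6309 − (-2.4324) = -5.1985; log[Cr³⁺] = -5.1985 / 2 = -2.5993; [Cr³⁺] = 10^(-2.5993) ≈ 0.0025 M.

0.0025 M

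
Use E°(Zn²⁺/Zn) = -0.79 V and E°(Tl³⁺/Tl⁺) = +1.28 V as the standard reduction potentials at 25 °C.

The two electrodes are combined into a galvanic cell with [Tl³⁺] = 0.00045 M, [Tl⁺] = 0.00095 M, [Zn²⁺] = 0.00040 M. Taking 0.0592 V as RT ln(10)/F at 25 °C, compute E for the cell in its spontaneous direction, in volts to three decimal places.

+2.161 V

Tl³⁺/Tl⁺ is the cathode (higher E°), Zn²⁺/Zn the anode: E°cell = +1.28 − (-0.79) = +2.07 V, n = 2.
Overall: Tl³⁺(aq) + Zn(s) → Tl⁺(aq) + Zn²⁺(aq)
Q = [Tl⁺]·[Zn²⁺] / ([Tl³⁺]); log Q = -3.073.
E = E° − (0.0592/n) log Q = +2.07 − (0.0592/2)(-3.073) = +2.161 V.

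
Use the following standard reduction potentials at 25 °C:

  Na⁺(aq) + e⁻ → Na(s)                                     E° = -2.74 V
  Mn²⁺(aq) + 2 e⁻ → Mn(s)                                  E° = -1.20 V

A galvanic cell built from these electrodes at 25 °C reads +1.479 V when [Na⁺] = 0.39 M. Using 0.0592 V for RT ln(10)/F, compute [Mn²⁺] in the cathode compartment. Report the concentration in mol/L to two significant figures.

0.0013 M

Mn²⁺/Mn is the cathode, Na⁺/Na the anode: E°cell = +1.54 V, n = 2.
Overall reaction: Mn²⁺(aq) + 2 Na(s) → Mn(s) + 2 Na⁺(aq); Q = [Na⁺]^2/[Mn²⁺]^1.
From E = E° − (0.0592/n) log Q: log Q = (E° − E)·n/0.0592 = (+1.54 − (+1.479))·2/0.0592 = 2.0608.
So 1·log[Mn²⁺] = 2·log(0.39) − log Q = -0.8179 − (2.0608) = -2.8787; [Mn²⁺] = 10^(-2.8787) ≈ 0.0013 M.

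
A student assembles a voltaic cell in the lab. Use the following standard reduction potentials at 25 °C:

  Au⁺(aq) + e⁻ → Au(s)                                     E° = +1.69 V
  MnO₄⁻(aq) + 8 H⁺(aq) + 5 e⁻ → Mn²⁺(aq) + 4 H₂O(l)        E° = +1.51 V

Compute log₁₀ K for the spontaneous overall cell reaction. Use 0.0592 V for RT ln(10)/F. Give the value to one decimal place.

Cathode: Au⁺/Au; anode: MnO₄⁻/Mn²⁺. E°cell = +0.18 V, n = 5.
log K = nE°cell / 0.0592 = (5)(+0.18) / 0.0592 = 15.2.

15.2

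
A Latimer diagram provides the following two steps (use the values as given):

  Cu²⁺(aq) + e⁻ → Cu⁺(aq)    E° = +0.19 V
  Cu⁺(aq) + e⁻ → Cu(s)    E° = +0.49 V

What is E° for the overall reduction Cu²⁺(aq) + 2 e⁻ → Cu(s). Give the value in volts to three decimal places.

+0.340 V

Adding the free-energy changes (−nFE°) of the two steps gives −n₃FE°₃ = −n₁FE°₁ − n₂FE°₂.
E°₃ = (1×+0.19 + 1×+0.49) / 2 = (+0.680) / 2 = +0.340 V.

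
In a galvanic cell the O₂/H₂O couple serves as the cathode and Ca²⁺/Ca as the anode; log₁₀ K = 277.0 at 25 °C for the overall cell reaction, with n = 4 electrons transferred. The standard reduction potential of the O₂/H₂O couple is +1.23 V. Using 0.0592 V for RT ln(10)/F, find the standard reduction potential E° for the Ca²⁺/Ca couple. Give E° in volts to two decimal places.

E°cell = (0.0592/n)·log K = (0.0592/4)(277.0) = +4.100 V.
Since O₂/H₂O is the cathode and Ca²⁺/Ca the anode, E°cell = E°(O₂/H₂O) − E°(Ca²⁺/Ca).
So E°(Ca²⁺/Ca) = E°(O₂/H₂O) − E°cell = (+1.23) − (+4.100) = -2.87 V.

-2.87 V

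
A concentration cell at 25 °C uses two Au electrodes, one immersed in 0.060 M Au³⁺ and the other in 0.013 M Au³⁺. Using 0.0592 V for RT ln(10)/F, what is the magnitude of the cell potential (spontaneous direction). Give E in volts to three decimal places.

+0.013 V

For a concentration cell E°cell = 0. The 0.060 M side is the cathode (reduction is favoured where [Au³⁺] is higher).
With n = 3, E = −(0.0592/3) log([Au³⁺]ₐₙ/[Au³⁺]꜀ₐₜ) = −(0.0592/3) log(0.013/0.06) = −(0.0592/3)(-0.664) = +0.013 V.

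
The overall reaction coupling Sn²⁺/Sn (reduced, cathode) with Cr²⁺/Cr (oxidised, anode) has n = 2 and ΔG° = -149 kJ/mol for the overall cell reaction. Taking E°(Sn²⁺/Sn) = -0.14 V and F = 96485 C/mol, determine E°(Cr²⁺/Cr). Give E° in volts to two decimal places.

-0.91 V

E°cell = −ΔG°/(nF) = −(-149×10³)/((2)(96485)) = +0.772 V.
Since Sn²⁺/Sn is the cathode and Cr²⁺/Cr the anode, E°cell = E°(Sn²⁺/Sn) − E°(Cr²⁺/Cr).
So E°(Cr²⁺/Cr) = E°(Sn²⁺/Sn) − E°cell = (-0.14) − (+0.772) = -0.91 V.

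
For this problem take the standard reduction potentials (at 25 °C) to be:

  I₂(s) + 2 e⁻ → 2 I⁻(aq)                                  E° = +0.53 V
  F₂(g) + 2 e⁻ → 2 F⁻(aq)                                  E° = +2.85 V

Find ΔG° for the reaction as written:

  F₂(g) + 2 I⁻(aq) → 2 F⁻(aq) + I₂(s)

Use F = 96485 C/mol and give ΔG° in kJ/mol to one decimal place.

As written, F₂/F⁻ is reduced (cathode) and I₂/I⁻ is oxidised (anode), so E°cell = (+2.85) − (+0.53) = +2.32 V.
Balancing electrons gives n = 2.
ΔG° = −nFE° = −(2)(96485)(+2.32) = -447,690 J = -447.7 kJ/mol.

-447.7 kJ/mol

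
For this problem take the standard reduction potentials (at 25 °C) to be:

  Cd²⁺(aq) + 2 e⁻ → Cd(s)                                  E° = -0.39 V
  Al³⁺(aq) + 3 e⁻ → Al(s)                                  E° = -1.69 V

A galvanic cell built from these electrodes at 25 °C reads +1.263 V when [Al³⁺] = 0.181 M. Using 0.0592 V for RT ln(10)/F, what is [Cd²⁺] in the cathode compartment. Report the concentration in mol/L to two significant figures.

Cd²⁺/Cd is the cathode, Al³⁺/Al the anode: E°cell = +1.30 V, n = 6.
Overall reaction: 3 Cd²⁺(aq) + 2 Al(s) → 3 Cd(s) + 2 Al³⁺(aq); Q = [Al³⁺]^2/[Cd²⁺]^3.
From E = E° − (0.0592/n) log Q: log Q = (E° − E)·n/0.0592 = (+1.30 − (+1.263))·6/0.0592 = 3.7500.
So 3·log[Cd²⁺] = 2·log(0.181) − log Q = -1.4846 − (3.7500) = -5.2346; log[Cd²⁺] = -5.2346 / 3 = -1.7449; [Cd²⁺] = 10^(-1.7449) ≈ 0.018 M.

0.018 M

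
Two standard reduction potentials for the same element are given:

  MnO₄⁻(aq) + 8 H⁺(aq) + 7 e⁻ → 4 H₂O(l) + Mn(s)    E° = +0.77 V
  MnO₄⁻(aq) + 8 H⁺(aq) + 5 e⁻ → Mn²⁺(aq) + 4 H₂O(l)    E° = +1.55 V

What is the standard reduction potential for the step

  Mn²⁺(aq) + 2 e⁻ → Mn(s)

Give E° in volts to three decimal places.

-1.180 V

Sequential free energies add, so n₃E°₃ = n₁E°₁ + n₂E°₂.
With n₃ = 7, and the known step contributing 5×(+1.55) V, the unknown satisfies 2·E° = 7×(+0.77) − 5×(+1.55) = -2.360.
E° = -2.360 / 2 = -1.180 V.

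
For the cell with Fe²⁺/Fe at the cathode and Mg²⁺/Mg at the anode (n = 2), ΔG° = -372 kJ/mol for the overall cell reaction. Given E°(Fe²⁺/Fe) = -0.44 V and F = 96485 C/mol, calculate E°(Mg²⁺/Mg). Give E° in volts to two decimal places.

-2.37 V

E°cell = −ΔG°/(nF) = −(-372×10³)/((2)(96485)) = +1.928 V.
Since Fe²⁺/Fe is the cathode and Mg²⁺/Mg the anode, E°cell = E°(Fe²⁺/Fe) − E°(Mg²⁺/Mg).
So E°(Mg²⁺/Mg) = E°(Fe²⁺/Fe) − E°cell = (-0.44) − (+1.928) = -2.37 V.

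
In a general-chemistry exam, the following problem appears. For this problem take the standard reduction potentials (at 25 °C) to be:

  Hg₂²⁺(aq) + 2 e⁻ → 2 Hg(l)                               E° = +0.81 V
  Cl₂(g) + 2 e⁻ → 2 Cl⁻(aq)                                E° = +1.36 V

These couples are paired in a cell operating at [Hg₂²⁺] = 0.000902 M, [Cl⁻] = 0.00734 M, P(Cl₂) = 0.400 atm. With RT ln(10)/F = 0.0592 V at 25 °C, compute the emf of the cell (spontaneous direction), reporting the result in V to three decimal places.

+0.755 V

Cl₂/Cl⁻ is the cathode (higher E°), Hg₂²⁺/Hg the anode: E°cell = +1.36 − (+0.81) = +0.55 V, n = 2.
Overall: Cl₂(g) + 2 Hg(l) → 2 Cl⁻(aq) + Hg₂²⁺(aq)
Q = [Cl⁻]^2·[Hg₂²⁺] / (P(Cl₂)); log Q = -6.915.
E = E° − (0.0592/n) log Q = +0.55 − (0.0592/2)(-6.915) = +0.755 V.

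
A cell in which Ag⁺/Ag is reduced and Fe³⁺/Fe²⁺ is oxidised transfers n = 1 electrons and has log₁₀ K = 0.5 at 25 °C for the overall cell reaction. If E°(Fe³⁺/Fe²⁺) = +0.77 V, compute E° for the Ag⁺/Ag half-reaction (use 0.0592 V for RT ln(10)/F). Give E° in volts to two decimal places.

+0.80 V

E°cell = (0.0592/n)·log K = (0.0592/1)(0.5) = +0.030 V.
Since Ag⁺/Ag is the cathode and Fe³⁺/Fe²⁺ the anode, E°cell = E°(Ag⁺/Ag) − E°(Fe³⁺/Fe²⁺).
So E°(Ag⁺/Ag) = E°cell + E°(Fe³⁺/Fe²⁺) = +0.030 + (+0.77) = +0.80 V.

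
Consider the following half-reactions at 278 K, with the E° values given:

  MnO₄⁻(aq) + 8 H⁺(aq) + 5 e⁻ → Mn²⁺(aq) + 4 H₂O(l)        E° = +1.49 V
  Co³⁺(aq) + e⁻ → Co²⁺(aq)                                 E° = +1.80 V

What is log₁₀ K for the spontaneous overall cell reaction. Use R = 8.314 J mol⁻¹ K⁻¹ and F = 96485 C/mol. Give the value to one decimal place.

Cathode: Co³⁺/Co²⁺; anode: MnO₄⁻/Mn²⁺. E°cell = (+1.80) − (+1.49) = +0.31 V, with n = 5.
ΔG° = −nFE° = −RT ln K, so ln K = nFE°/(RT) = (5)(96485)(+0.31) / ((8.314)(278)) = 64.705.
log₁₀ K = 64.705 / ln 10 = 28.1.

28.1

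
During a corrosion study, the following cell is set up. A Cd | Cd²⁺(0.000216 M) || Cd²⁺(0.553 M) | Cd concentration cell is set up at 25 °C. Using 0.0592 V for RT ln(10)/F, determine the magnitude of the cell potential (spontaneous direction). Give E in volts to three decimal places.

+0.101 V

For a concentration cell E°cell = 0. The 0.553 M side is the cathode (reduction is favoured where [Cd²⁺] is higher).
With n = 2, E = −(0.0592/2) log([Cd²⁺]ₐₙ/[Cd²⁺]꜀ₐₜ) = −(0.0592/2) log(0.000216/0.553) = −(0.0592/2)(-3.408) = +0.101 V.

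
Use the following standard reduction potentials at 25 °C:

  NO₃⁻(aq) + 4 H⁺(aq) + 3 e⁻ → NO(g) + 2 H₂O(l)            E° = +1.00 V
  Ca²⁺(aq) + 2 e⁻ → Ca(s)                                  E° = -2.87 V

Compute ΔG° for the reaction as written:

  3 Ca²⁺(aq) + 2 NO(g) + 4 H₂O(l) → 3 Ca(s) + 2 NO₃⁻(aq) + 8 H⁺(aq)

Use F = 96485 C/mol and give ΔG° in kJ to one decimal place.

+2240.4 kJ

As written, Ca²⁺/Ca is reduced (cathode) and NO₃⁻/NO is oxidised (anode), so E°cell = (-2.87) − (+1.00) = -3.87 V.
Balancing electrons gives n = 6.
ΔG° = −nFE° = −(6)(96485)(-3.87) = 2,240,382 J = +2240.4 kJ.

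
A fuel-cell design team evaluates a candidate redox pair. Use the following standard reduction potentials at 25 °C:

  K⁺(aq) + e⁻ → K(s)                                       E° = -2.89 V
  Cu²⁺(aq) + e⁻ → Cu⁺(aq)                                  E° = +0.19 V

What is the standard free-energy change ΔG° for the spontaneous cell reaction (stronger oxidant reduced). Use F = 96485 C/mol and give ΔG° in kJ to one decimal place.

Cu²⁺/Cu⁺ (E° = +0.19 V) is the cathode; K⁺/K (E° = -2.89 V) is the anode, so E°cell = +3.08 V.
Balancing electrons gives n = 1 (lcm of 1 and 1).
ΔG° = −nFE° = −(1)(96485)(+3.08) = -297,174 J = -297.2 kJ.

-297.2 kJ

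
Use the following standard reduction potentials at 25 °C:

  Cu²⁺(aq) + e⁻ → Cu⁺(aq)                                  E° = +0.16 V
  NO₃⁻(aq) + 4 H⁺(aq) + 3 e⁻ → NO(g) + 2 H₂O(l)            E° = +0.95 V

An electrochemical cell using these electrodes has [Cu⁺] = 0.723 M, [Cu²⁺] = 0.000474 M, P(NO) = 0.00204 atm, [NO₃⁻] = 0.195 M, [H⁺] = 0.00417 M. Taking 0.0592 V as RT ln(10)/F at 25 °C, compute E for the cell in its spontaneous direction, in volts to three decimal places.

+0.830 V

NO₃⁻/NO is the cathode (higher E°), Cu²⁺/Cu⁺ the anode: E°cell = +0.95 − (+0.16) = +0.79 V, n = 3.
Overall: NO₃⁻(aq) + 4 H⁺(aq) + 3 Cu⁺(aq) → NO(g) + 2 H₂O(l) + 3 Cu²⁺(aq)
Q = P(NO)·[Cu²⁺]^3 / ([NO₃⁻]·[H⁺]^4·[Cu⁺]^3); log Q = -2.011.
E = E° − (0.0592/n) log Q = +0.79 − (0.0592/3)(-2.011) = +0.830 V.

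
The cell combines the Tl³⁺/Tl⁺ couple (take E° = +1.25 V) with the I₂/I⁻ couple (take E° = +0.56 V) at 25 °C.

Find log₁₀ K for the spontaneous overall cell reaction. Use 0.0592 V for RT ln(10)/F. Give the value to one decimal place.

23.3

Cathode: Tl³⁺/Tl⁺; anode: I₂/I⁻. E°cell = +0.69 V, n = 2.
log K = nE°cell / 0.0592 = (2)(+0.69) / 0.0592 = 23.3.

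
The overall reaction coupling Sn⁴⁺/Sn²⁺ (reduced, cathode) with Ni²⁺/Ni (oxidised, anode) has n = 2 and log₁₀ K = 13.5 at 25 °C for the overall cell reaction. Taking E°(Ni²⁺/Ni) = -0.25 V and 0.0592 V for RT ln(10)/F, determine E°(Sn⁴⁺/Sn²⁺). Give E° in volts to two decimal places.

+0.15 V

E°cell = (0.0592/n)·log K = (0.0592/2)(13.5) = +0.400 V.
Since Sn⁴⁺/Sn²⁺ is the cathode and Ni²⁺/Ni the anode, E°cell = E°(Sn⁴⁺/Sn²⁺) − E°(Ni²⁺/Ni).
So E°(Sn⁴⁺/Sn²⁺) = E°cell + E°(Ni²⁺/Ni) = +0.400 + (-0.25) = +0.15 V.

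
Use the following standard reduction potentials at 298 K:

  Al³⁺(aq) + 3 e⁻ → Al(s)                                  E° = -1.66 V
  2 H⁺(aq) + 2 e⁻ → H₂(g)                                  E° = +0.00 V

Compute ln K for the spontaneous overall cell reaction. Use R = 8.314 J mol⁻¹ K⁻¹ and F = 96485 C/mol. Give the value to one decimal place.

Cathode: H⁺/H₂; anode: Al³⁺/Al. E°cell = (+0.00) − (-1.66) = +1.66 V, with n = 6.
ΔG° = −nFE° = −RT ln K, so ln K = nFE°/(RT) = (6)(96485)(+1.66) / ((8.314)(298)) = 387.876.

387.9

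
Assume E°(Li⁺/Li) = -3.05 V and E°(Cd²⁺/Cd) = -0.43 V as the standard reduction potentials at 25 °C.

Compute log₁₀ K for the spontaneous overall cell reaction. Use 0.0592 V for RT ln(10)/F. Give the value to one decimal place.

88.5

Cathode: Cd²⁺/Cd; anode: Li⁺/Li. E°cell = +2.62 V, n = 2.
log K = nE°cell / 0.0592 = (2)(+2.62) / 0.0592 = 88.5.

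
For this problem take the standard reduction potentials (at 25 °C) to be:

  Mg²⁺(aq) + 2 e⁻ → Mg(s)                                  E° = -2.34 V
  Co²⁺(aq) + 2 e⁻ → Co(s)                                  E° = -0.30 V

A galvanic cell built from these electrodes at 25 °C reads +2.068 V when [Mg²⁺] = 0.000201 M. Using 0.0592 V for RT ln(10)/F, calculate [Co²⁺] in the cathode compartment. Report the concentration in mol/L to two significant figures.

0.0018 M

Co²⁺/Co is the cathode, Mg²⁺/Mg the anode: E°cell = +2.04 V, n = 2.
Overall reaction: Co²⁺(aq) + Mg(s) → Co(s) + Mg²⁺(aq); Q = [Mg²⁺]^1/[Co²⁺]^1.
From E = E° − (0.0592/n) log Q: log Q = (E° − E)·n/0.0592 = (+2.04 − (+2.068))·2/0.0592 = -0.9459.
So 1·log[Co²⁺] = 1·log(0.000201) − log Q = -3.6968 − (-0.9459) = -2.7509; [Co²⁺] = 10^(-2.7509) ≈ 0.0018 M.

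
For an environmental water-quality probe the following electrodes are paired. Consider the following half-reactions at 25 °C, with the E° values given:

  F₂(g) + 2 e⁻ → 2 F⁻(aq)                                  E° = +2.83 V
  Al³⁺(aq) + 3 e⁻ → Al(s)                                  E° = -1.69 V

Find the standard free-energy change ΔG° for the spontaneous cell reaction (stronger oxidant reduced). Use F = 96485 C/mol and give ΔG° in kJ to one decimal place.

-2616.7 kJ

F₂/F⁻ (E° = +2.83 V) is the cathode; Al³⁺/Al (E° = -1.69 V) is the anode, so E°cell = +4.52 V.
Balancing electrons gives n = 6 (lcm of 2 and 3).
ΔG° = −nFE° = −(6)(96485)(+4.52) = -2,616,673 J = -2616.7 kJ.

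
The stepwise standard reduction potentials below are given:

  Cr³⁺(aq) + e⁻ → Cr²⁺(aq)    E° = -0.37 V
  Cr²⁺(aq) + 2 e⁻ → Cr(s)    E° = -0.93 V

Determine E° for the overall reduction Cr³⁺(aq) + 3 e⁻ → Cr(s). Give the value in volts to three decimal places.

Since ΔG° = −nFE° is additive over sequential reductions, n₃E°₃ = n₁E°₁ + n₂E°₂.
E°₃ = (1×-0.37 + 2×-0.93) / 3 = (-2.230) / 3 = -0.743 V.

-0.743 V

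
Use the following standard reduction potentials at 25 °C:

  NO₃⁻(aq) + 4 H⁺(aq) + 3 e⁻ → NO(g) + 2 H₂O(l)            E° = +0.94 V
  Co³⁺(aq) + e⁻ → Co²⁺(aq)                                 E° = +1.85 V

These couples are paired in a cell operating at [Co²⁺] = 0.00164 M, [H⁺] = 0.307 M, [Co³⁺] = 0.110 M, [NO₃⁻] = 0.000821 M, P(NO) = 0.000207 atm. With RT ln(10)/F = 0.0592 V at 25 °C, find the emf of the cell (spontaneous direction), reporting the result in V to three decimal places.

+1.047 V

Co³⁺/Co²⁺ is the cathode (higher E°), NO₃⁻/NO the anode: E°cell = +1.85 − (+0.94) = +0.91 V, n = 3.
Overall: 3 Co³⁺(aq) + NO(g) + 2 H₂O(l) → 3 Co²⁺(aq) + NO₃⁻(aq) + 4 H⁺(aq)
Q = [Co²⁺]^3·[NO₃⁻]·[H⁺]^4 / ([Co³⁺]^3·P(NO)); log Q = -6.933.
E = E° − (0.0592/n) log Q = +0.91 − (0.0592/3)(-6.933) = +1.047 V.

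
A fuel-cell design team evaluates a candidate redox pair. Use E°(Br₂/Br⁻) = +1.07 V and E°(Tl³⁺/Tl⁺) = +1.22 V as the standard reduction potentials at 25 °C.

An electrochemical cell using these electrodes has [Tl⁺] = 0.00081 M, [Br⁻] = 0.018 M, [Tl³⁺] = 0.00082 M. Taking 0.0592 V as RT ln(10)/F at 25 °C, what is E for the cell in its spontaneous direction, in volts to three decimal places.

Tl³⁺/Tl⁺ is the cathode (higher E°), Br₂/Br⁻ the anode: E°cell = +1.22 − (+1.07) = +0.15 V, n = 2.
Overall: Tl³⁺(aq) + 2 Br⁻(aq) → Tl⁺(aq) + Br₂(l)
Q = [Tl⁺] / ([Tl³⁺]·[Br⁻]^2); log Q = 3.484.
E = E° − (0.0592/n) log Q = +0.15 − (0.0592/2)(3.484) = +0.047 V.

+0.047 V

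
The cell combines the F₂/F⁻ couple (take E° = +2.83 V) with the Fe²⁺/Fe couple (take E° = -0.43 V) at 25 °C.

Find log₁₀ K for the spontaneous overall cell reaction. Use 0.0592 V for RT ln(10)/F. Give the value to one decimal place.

Cathode: F₂/F⁻; anode: Fe²⁺/Fe. E°cell = +3.26 V, n = 2.
log K = nE°cell / 0.0592 = (2)(+3.26) / 0.0592 = 110.1.

110.1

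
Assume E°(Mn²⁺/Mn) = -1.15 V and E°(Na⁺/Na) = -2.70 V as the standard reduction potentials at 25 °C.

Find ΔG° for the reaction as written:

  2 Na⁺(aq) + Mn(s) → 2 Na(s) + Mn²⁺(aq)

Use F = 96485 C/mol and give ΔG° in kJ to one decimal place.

+299.1 kJ

As written, Na⁺/Na is reduced (cathode) and Mn²⁺/Mn is oxidised (anode), so E°cell = (-2.70) − (-1.15) = -1.55 V.
Balancing electrons gives n = 2.
ΔG° = −nFE° = −(2)(96485)(-1.55) = 299,104 J = +299.1 kJ.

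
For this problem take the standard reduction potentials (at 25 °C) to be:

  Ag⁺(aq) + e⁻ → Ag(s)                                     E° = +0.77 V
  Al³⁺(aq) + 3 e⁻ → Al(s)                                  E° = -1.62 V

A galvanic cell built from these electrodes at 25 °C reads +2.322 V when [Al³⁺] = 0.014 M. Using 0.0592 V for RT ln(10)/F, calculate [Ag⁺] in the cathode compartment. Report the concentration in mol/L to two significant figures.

0.017 M

Ag⁺/Ag is the cathode, Al³⁺/Al the anode: E°cell = +2.39 V, n = 3.
Overall reaction: 3 Ag⁺(aq) + Al(s) → 3 Ag(s) + Al³⁺(aq); Q = [Al³⁺]^1/[Ag⁺]^3.
From E = E° − (0.0592/n) log Q: log Q = (E° − E)·n/0.0592 = (+2.39 − (+2.322))·3/0.0592 = 3.4459.
So 3·log[Ag⁺] = 1·log(0.014) − log Q = -1.8539 − (3.4459) = -5.2998; log[Ag⁺] = -5.2998 / 3 = -1.7666; [Ag⁺] = 10^(-1.7666) ≈ 0.017 M.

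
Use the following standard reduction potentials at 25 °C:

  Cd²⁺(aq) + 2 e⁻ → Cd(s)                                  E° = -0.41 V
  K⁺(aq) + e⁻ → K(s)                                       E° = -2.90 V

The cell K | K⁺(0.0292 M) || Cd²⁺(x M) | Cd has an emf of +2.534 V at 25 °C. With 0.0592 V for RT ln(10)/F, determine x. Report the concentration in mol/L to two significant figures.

Cd²⁺/Cd is the cathode, K⁺/K the anode: E°cell = +2.49 V, n = 2.
Overall reaction: Cd²⁺(aq) + 2 K(s) → Cd(s) + 2 K⁺(aq); Q = [K⁺]^2/[Cd²⁺]^1.
From E = E° − (0.0592/n) log Q: log Q = (E° − E)·n/0.0592 = (+2.49 − (+2.534))·2/0.0592 = -1.4865.
So 1·log[Cd²⁺] = 2·log(0.0292) − log Q = -3.0692 − (-1.4865) = -1.5827; [Cd²⁺] = 10^(-1.5827) ≈ 0.026 M.

0.026 M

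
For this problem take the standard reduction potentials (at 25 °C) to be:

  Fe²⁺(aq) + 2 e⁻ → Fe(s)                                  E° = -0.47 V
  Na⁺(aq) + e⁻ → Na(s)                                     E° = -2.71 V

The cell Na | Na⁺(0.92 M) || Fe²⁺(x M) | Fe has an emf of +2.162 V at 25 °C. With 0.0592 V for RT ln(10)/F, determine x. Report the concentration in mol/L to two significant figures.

0.0020 M

Fe²⁺/Fe is the cathode, Na⁺/Na the anode: E°cell = +2.24 V, n = 2.
Overall reaction: Fe²⁺(aq) + 2 Na(s) → Fe(s) + 2 Na⁺(aq); Q = [Na⁺]^2/[Fe²⁺]^1.
From E = E° − (0.0592/n) log Q: log Q = (E° − E)·n/0.0592 = (+2.24 − (+2.162))·2/0.0592 = 2.6351.
So 1·log[Fe²⁺] = 2·log(0.92) − log Q = -0.0724 − (2.6351) = -2.7075; [Fe²⁺] = 10^(-2.7075) ≈ 0.0020 M.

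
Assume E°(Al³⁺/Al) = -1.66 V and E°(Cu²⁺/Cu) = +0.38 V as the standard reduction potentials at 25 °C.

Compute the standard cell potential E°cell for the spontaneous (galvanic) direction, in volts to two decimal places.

+2.04 V

The Cu²⁺/Cu couple has the higher reduction potential, so it is the cathode; Al³⁺/Al is oxidised at the anode.
E°cell = E°(cathode) − E°(anode) = (+0.38) − (-1.66) = +2.04 V.
Since E°cell > 0, the reaction is spontaneous under standard conditions.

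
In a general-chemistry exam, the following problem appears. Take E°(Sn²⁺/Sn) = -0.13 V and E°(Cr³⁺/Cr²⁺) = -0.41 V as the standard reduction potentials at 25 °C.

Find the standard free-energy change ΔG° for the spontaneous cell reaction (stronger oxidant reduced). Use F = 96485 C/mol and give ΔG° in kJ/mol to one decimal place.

-54.0 kJ/mol

Sn²⁺/Sn (E° = -0.13 V) is the cathode; Cr³⁺/Cr²⁺ (E° = -0.41 V) is the anode, so E°cell = +0.28 V.
Balancing electrons gives n = 2 (lcm of 2 and 1).
ΔG° = −nFE° = −(2)(96485)(+0.28) = -54,032 J = -54.0 kJ/mol.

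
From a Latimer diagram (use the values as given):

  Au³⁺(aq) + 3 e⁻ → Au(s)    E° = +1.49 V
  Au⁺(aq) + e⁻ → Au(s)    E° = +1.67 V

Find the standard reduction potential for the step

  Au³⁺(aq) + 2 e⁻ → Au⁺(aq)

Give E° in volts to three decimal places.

Sequential free energies add, so n₃E°₃ = n₁E°₁ + n₂E°₂.
With n₃ = 3, and the known step contributing 1×(+1.67) V, the unknown satisfies 2·E° = 3×(+1.49) − 1×(+1.67) = +2.800.
E° = +2.800 / 2 = +1.400 V.

+1.400 V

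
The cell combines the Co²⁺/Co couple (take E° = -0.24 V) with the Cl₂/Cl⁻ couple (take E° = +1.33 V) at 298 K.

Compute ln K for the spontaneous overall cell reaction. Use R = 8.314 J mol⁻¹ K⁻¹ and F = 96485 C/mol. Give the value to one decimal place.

122.3

Cathode: Cl₂/Cl⁻; anode: Co²⁺/Co. E°cell = (+1.33) − (-0.24) = +1.57 V, with n = 2.
ΔG° = −nFE° = −RT ln K, so ln K = nFE°/(RT) = (2)(96485)(+1.57) / ((8.314)(298)) = 122.282.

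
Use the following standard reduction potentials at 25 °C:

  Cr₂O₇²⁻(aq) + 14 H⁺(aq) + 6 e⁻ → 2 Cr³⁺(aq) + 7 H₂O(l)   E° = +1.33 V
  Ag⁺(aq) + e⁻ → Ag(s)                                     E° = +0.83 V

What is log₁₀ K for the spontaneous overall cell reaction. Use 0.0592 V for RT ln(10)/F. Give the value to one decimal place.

Cathode: Cr₂O₇²⁻/Cr³⁺; anode: Ag⁺/Ag. E°cell = +0.50 V, n = 6.
log K = nE°cell / 0.0592 = (6)(+0.50) / 0.0592 = 50.7.

50.7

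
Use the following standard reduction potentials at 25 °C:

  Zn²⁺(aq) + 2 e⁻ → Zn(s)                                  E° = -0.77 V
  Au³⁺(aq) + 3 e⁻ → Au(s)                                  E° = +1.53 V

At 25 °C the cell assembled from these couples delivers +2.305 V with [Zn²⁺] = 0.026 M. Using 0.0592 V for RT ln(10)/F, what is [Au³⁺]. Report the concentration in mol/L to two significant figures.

Au³⁺/Au is the cathode, Zn²⁺/Zn the anode: E°cell = +2.30 V, n = 6.
Overall reaction: 2 Au³⁺(aq) + 3 Zn(s) → 2 Au(s) + 3 Zn²⁺(aq); Q = [Zn²⁺]^3/[Au³⁺]^2.
From E = E° − (0.0592/n) log Q: log Q = (E° − E)·n/0.0592 = (+2.30 − (+2.305))·6/0.0592 = -0.5068.
So 2·log[Au³⁺] = 3·log(0.026) − log Q = -4.7551 − (-0.5068) = -4.2483; log[Au³⁺] = -4.2483 / 2 = -2.1242; [Au³⁺] = 10^(-2.1242) ≈ 0.0075 M.

0.0075 M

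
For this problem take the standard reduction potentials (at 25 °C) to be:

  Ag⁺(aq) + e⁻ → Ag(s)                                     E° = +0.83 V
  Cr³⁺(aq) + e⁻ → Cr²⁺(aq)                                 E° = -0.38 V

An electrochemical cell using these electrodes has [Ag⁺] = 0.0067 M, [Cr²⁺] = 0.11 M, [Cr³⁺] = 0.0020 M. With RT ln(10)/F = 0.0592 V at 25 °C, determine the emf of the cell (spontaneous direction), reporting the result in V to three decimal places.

+1.184 V

Ag⁺/Ag is the cathode (higher E°), Cr³⁺/Cr²⁺ the anode: E°cell = +0.83 − (-0.38) = +1.21 V, n = 1.
Overall: Ag⁺(aq) + Cr²⁺(aq) → Ag(s) + Cr³⁺(aq)
Q = [Cr³⁺] / ([Ag⁺]·[Cr²⁺]); log Q = 0.434.
E = E° − (0.0592/n) log Q = +1.21 − (0.0592/1)(0.434) = +1.184 V.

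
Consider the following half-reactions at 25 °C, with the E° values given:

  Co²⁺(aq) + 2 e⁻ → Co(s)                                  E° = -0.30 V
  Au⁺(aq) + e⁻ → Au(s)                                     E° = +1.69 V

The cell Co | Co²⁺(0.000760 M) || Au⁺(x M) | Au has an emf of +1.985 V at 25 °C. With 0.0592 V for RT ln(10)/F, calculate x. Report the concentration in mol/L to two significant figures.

Au⁺/Au is the cathode, Co²⁺/Co the anode: E°cell = +1.99 V, n = 2.
Overall reaction: 2 Au⁺(aq) + Co(s) → 2 Au(s) + Co²⁺(aq); Q = [Co²⁺]^1/[Au⁺]^2.
From E = E° − (0.0592/n) log Q: log Q = (E° − E)·n/0.0592 = (+1.99 − (+1.985))·2/0.0592 = 0.1689.
So 2·log[Au⁺] = 1·log(0.00076) − log Q = -3.1192 − (0.1689) = -3.2881; log[Au⁺] = -3.2881 / 2 = -1.6441; [Au⁺] = 10^(-1.6441) ≈ 0.023 M.

0.023 M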